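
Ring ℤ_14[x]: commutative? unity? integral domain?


ℤ_14 has zero divisors (2·7 ≡ 0), and these lift to constant zero divisors in ℤ_14[x]; so not an integral domain
Commutative: Yes
Integral domain: No
Has unity: Yes

ℤ_14[x]: Commutative=Yes, Unity=Yes


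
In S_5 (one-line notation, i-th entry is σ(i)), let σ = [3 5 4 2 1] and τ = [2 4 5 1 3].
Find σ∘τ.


σ∘τ: apply τ first, then σ
1 →τ 2 →σ 5
2 →τ 4 →σ 2
3 →τ 5 →σ 1
4 →τ 1 →σ 3
5 →τ 3 →σ 4

σ∘τ = [5 2 1 3 4]


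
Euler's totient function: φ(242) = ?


Factor n: 242 = 2 × 11^2
φ(n) = n · ∏(1 - 1/p) over distinct primes p | n
φ(242) = 242 · (1 - 1/2) · (1 - 1/11) = 110

φ(242) = 110


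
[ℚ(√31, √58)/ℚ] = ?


[ℚ(√31,√58):ℚ] = [ℚ(√31,√58):ℚ(√31)]·[ℚ(√31):ℚ] = 2·2 = 4

[ℚ(√31, √58)/ℚ] = 4


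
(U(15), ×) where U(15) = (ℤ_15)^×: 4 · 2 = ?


Operation: multiplication mod 15
4 · 2 = (a × b) mod 15 with a = 4, b = 2

4 · 2 = 8


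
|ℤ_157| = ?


ℤ_n has n elements.

|ℤ_157| = 157


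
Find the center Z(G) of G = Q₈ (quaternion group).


Z(G) = {g ∈ G | gx = xg for all x ∈ G}
In Q₈ = {±1, ±i, ±j, ±k}, only ±1 commute with every element

Z(Q₈ (quaternion group)) = {1, -1}


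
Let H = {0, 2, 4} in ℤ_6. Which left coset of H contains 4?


4 + H = {4 + h (mod 6) : h ∈ H}
4+0=4, 4+2=0, 4+4=2
4 + H = {0, 2, 4} = 0 + H

4 + H = {0, 2, 4}


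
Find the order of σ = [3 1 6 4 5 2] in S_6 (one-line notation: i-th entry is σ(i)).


Cycle decomposition: (1 3 6 2)
Cycle lengths: 4
Order = lcm(4) = 4

ord(σ) = 4


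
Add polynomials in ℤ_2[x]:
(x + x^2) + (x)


Add coefficients mod 2:
x^0: 0 + 0 = 0 (mod 2)
x^1: 1 + 1 = 0 (mod 2)
x^2: 1 + 0 = 1 (mod 2)
Result: x^2

f + g = x^2


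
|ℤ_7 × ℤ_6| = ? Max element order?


|ℤ_7 × ℤ_6| = 7 × 6 = 42
Max element order = lcm(7,6) = 42
Cyclic? Yes (gcd=1)

|ℤ_7×ℤ_6| = 42, max element order = 42


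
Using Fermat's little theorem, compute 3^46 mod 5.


Fermat's little theorem: if p is prime and gcd(a,p)=1, then a^(p-1) ≡ 1 (mod p)
p = 5 is prime, gcd(3,5) = 1
Reduce exponent: 46 mod 4 = 2
So 3^46 ≡ 3^2 (mod 5)
3^2 mod 5 = 4

3^46 ≡ 4 (mod 5)


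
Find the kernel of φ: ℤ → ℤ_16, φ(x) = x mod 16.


Kernel = preimage of identity
ker(φ) = {x ∈ ℤ : x ≡ 0 (mod 16)} = 16ℤ = {0, ±16, ±32, ...}

ker(φ) = 16ℤ


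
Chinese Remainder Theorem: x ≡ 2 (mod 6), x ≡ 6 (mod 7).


m₁ = 6, m₂ = 7, gcd = 1, so CRT applies. M = m₁·m₂ = 42
Let M₁ = M/m₁ = 7, M₂ = M/m₂ = 6
Find y₁ ≡ M₁⁻¹ (mod m₁): 7⁻¹ ≡ 1 (mod 6)
Find y₂ ≡ M₂⁻¹ (mod m₂): 6⁻¹ ≡ 6 (mod 7)
x = a₁·M₁·y₁ + a₂·M₂·y₂ = 2·7·1 + 6·6·6 = 230
Reduce mod 42: x ≡ 20
Check: 20 mod 6 = 2 ✓, 20 mod 7 = 6 ✓

x ≡ 20 (mod 42)


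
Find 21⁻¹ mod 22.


Use the extended Euclidean algorithm to write 1 = 21·s + 22·t; then s mod 22 is the inverse.
Euclidean algorithm:
  21 = 0·22 + 21
  22 = 1·21 + 1
  21 = 21·1 + 0
gcd(21,22) = 1
Back-substitution gives: 21·(-1) + 22·(1) = 1
So 21⁻¹ ≡ -1 ≡ 21 (mod 22)
Check: 21 × 21 = 441 ≡ 1 (mod 22) ✓

21⁻¹ ≡ 21 (mod 22)


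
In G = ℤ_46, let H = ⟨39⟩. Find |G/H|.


|⟨39⟩| = n / gcd(39, 46) = 46 / 1 = 46
H is normal (ℤ_46 is abelian).
|G/H| = |G| / |H| = 46 / 46 = 1

|G/H| = 1


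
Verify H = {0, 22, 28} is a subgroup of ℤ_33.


Subgroup test for H = {0, 22, 28} in (ℤ_33, +):
(1) 0 ∈ H? Yes
(2) Closure: for all a,b ∈ H, (a+b) mod 33 ∈ H? No  [counterexample: 22 + 22 = 11 ∉ H]
(3) Inverses: for all a ∈ H, -a mod 33 ∈ H? No

No, H is not a subgroup of ℤ_33


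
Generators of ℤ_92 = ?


g generates ℤ_n iff gcd(g,n) = 1
Prime factors of 92: 2, 23
Generators are g ∈ {1,...,91} not divisible by any of these primes.
Generators: {1, 3, 5, 7, 9, 11, 13, 15, 17, 19, 21, 25, 27, 29, 31, 33, 35, 37, 39, 41, 43, 45, 47, 49, 51, 53, 55, 57, 59, 61, 63, 65, 67, 71, 73, 75, 77, 79, 81, 83, 85, 87, 89, 91}
Number of generators = φ(92) = 44

Generators of ℤ_92 = {1, 3, 5, 7, 9, 11, 13, 15, 17, 19, 21, 25, 27, 29, 31, 33, 35, 37, 39, 41, 43, 45, 47, 49, 51, 53, 55, 57, 59, 61, 63, 65, 67, 71, 73, 75, 77, 79, 81, 83, 85, 87, 89, 91}


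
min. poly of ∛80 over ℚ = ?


∛80 satisfies x³ - 80 = 0, irreducible over ℚ (no rational root; 80 is not a perfect cube)

Minimal polynomial: x³ - 80


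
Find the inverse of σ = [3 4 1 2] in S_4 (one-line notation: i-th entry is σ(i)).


To find σ⁻¹, swap domain and range:
σ(1) = 3 → σ⁻¹(3) = 1
σ(2) = 4 → σ⁻¹(4) = 2
σ(3) = 1 → σ⁻¹(1) = 3
σ(4) = 2 → σ⁻¹(2) = 4

σ⁻¹ = [3 4 1 2]


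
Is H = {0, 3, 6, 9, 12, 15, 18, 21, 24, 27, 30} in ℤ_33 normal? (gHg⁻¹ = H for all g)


H = {0, 3, 6, 9, 12, 15, 18, 21, 24, 27, 30} in ℤ_33
ℤ_33 is abelian; every subgroup of an abelian group is normal

Yes, normal subgroup


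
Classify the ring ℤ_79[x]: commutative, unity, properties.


ℤ_79 is a field (n prime), so ℤ_79[x] is a commutative integral domain with unity
Commutative: Yes
Integral domain: Yes
Has unity: Yes

ℤ_79[x]: Commutative=Yes, Unity=Yes


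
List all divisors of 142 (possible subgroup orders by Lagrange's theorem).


Lagrange's theorem: |H| divides |G|
|G| = 142
Divisors of 142: 1, 2, 71, 142

Possible subgroup orders: {1, 2, 71, 142}


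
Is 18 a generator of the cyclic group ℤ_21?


g generates ℤ_n iff gcd(g, n) = 1
gcd(18, 21) = 3
Since gcd = 3 ≠ 1, ⟨18⟩ has order 7 < 21, so 18 is not a generator.

No, 18 does not generate ℤ_21


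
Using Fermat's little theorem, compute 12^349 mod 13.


Fermat's little theorem: if p is prime and gcd(a,p)=1, then a^(p-1) ≡ 1 (mod p)
p = 13 is prime, gcd(12,13) = 1
Reduce exponent: 349 mod 12 = 1
So 12^349 ≡ 12^1 (mod 13)
12^1 mod 13 = 12

12^349 ≡ 12 (mod 13)


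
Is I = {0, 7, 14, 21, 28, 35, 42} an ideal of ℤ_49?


Check ideal conditions for I = {0, 7, 14, 21, 28, 35, 42} in ℤ_49:
(1) I is an additive subgroup? Yes
(2) For r ∈ ℤ_49 and a ∈ I: r·a ∈ I? Yes

Yes, I is an ideal of ℤ_49


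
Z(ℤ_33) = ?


Z(G) = {g ∈ G | gx = xg for all x ∈ G}
ℤ_33 is abelian, so Z(G) = G

Z(ℤ_33) = ℤ_33


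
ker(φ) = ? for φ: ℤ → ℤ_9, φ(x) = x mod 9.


Kernel = preimage of identity
ker(φ) = {x ∈ ℤ : x ≡ 0 (mod 9)} = 9ℤ = {0, ±9, ±18, ...}

ker(φ) = 9ℤ


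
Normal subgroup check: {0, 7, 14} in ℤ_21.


H = {0, 7, 14} in ℤ_21
ℤ_21 is abelian; every subgroup of an abelian group is normal

Yes, normal subgroup


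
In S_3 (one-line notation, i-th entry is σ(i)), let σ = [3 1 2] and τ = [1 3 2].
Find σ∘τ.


σ∘τ: apply τ first, then σ
1 →τ 1 →σ 3
2 →τ 3 →σ 2
3 →τ 2 →σ 1

σ∘τ = [3 2 1]


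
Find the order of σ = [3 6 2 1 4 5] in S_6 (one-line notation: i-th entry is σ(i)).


Cycle decomposition: (1 3 2 6 5 4)
Cycle lengths: 6
Order = lcm(6) = 6

ord(σ) = 6


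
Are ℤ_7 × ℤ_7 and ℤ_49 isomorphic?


Comparing ℤ_7 × ℤ_7 and ℤ_49:
gcd(7,7) = 7 ≠ 1. Max element order in ℤ_7×ℤ_7 is lcm(7,7) = 7 < 49, so it has no element of order 49

No, ℤ_7 × ℤ_7 ≇ ℤ_49


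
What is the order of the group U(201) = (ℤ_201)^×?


U(n) is the group of units mod n; |U(n)| = φ(n)
|U(201)| = φ(201) = 132

|U(201) = (ℤ_201)^×| = 132


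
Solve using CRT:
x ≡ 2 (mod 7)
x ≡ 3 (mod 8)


m₁ = 7, m₂ = 8, gcd = 1, so CRT applies. M = m₁·m₂ = 56
Let M₁ = M/m₁ = 8, M₂ = M/m₂ = 7
Find y₁ ≡ M₁⁻¹ (mod m₁): 8⁻¹ ≡ 1 (mod 7)
Find y₂ ≡ M₂⁻¹ (mod m₂): 7⁻¹ ≡ 7 (mod 8)
x = a₁·M₁·y₁ + a₂·M₂·y₂ = 2·8·1 + 3·7·7 = 163
Reduce mod 56: x ≡ 51
Check: 51 mod 7 = 2 ✓, 51 mod 8 = 3 ✓

x ≡ 51 (mod 56)


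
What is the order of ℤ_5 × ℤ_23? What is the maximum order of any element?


|ℤ_5 × ℤ_23| = 5 × 23 = 115
Max element order = lcm(5,23) = 115
Cyclic? Yes (gcd=1)

|ℤ_5×ℤ_23| = 115, max element order = 115


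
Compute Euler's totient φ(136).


Factor n: 136 = 2^3 × 17
φ(n) = n · ∏(1 - 1/p) over distinct primes p | n
φ(136) = 136 · (1 - 1/2) · (1 - 1/17) = 64

φ(136) = 64


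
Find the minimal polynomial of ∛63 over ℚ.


∛63 satisfies x³ - 63 = 0, irreducible over ℚ (no rational root; 63 is not a perfect cube)

Minimal polynomial: x³ - 63


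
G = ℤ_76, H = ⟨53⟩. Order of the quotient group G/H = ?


|⟨53⟩| = n / gcd(53, 76) = 76 / 1 = 76
H is normal (ℤ_76 is abelian).
|G/H| = |G| / |H| = 76 / 76 = 1

|G/H| = 1


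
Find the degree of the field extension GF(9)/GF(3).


GF(9) = GF(3^2), so the extension degree is 2

[GF(9)/GF(3)] = 2


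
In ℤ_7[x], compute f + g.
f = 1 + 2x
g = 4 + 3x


Add coefficients mod 7:
x^0: 1 + 4 = 5 (mod 7)
x^1: 2 + 3 = 5 (mod 7)
Result: 5 + 5x

f + g = 5 + 5x


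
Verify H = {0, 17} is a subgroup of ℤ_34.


Subgroup test for H = {0, 17} in (ℤ_34, +):
(1) 0 ∈ H? Yes
(2) Closure: for all a,b ∈ H, (a+b) mod 34 ∈ H? Yes
(3) Inverses: for all a ∈ H, -a mod 34 ∈ H? Yes

Yes, H is a subgroup of ℤ_34


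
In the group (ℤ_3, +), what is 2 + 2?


Operation: addition mod 3
2 + 2 = (a + b) mod 3 with a = 2, b = 2

2 + 2 = 1


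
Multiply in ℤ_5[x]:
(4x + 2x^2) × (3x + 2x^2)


Expand and collect like terms; reduce coefficients mod 5:
x^0: 0·0 = 0 ≡ 0 (mod 5)
x^1: 0·3 + 4·0 = 0 ≡ 0 (mod 5)
x^2: 0·2 + 4·3 + 2·0 = 12 ≡ 2 (mod 5)
x^3: 4·2 + 2·3 = 14 ≡ 4 (mod 5)
x^4: 2·2 = 4 ≡ 4 (mod 5)
Result: 2x^2 + 4x^3 + 4x^4

f · g = 2x^2 + 4x^3 + 4x^4


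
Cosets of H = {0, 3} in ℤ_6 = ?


H = {0, 3}, |H| = 2
Number of cosets = |G|/|H| = 6/2 = 3
0 + H = {0, 3}
1 + H = {1, 4}
2 + H = {2, 5}

Cosets: 0+H={0,3}; 1+H={1,4}; 2+H={2,5}


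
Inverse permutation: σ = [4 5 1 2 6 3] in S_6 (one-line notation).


To find σ⁻¹, swap domain and range:
σ(1) = 4 → σ⁻¹(4) = 1
σ(2) = 5 → σ⁻¹(5) = 2
σ(3) = 1 → σ⁻¹(1) = 3
σ(4) = 2 → σ⁻¹(2) = 4
σ(5) = 6 → σ⁻¹(6) = 5
σ(6) = 3 → σ⁻¹(3) = 6

σ⁻¹ = [3 4 6 1 2 5]


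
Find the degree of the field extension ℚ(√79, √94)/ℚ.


[ℚ(√79,√94):ℚ] = [ℚ(√79,√94):ℚ(√79)]·[ℚ(√79):ℚ] = 2·2 = 4

[ℚ(√79, √94)/ℚ] = 4


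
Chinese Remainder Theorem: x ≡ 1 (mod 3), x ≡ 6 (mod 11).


m₁ = 3, m₂ = 11, gcd = 1, so CRT applies. M = m₁·m₂ = 33
Let M₁ = M/m₁ = 11, M₂ = M/m₂ = 3
Find y₁ ≡ M₁⁻¹ (mod m₁): 11⁻¹ ≡ 2 (mod 3)
Find y₂ ≡ M₂⁻¹ (mod m₂): 3⁻¹ ≡ 4 (mod 11)
x = a₁·M₁·y₁ + a₂·M₂·y₂ = 1·11·2 + 6·3·4 = 94
Reduce mod 33: x ≡ 28
Check: 28 mod 3 = 1 ✓, 28 mod 11 = 6 ✓

x ≡ 28 (mod 33)


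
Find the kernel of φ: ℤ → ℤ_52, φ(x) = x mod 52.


Kernel = preimage of identity
ker(φ) = {x ∈ ℤ : x ≡ 0 (mod 52)} = 52ℤ = {0, ±52, ±104, ...}

ker(φ) = 52ℤ


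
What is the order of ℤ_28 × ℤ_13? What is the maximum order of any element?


|ℤ_28 × ℤ_13| = 28 × 13 = 364
Max element order = lcm(28,13) = 364
Cyclic? Yes (gcd=1)

|ℤ_28×ℤ_13| = 364, max element order = 364


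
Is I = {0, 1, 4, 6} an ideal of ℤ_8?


Check ideal conditions for I = {0, 1, 4, 6} in ℤ_8:
(1) I is an additive subgroup? No
(2) For r ∈ ℤ_8 and a ∈ I: r·a ∈ I? No  [counterexample: r=2, a=1, r·a mod 8 = 2 ∉ I]

No, I is not an ideal of ℤ_8


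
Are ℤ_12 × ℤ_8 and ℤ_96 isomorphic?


Comparing ℤ_12 × ℤ_8 and ℤ_96:
gcd(12,8) = 4 ≠ 1. Max element order in ℤ_12×ℤ_8 is lcm(12,8) = 24 < 96, so it has no element of order 96

No, ℤ_12 × ℤ_8 ≇ ℤ_96


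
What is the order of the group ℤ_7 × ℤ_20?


|A × B| = |A| · |B|
|ℤ_7 × ℤ_20| = 7 × 20 = 140

|ℤ_7 × ℤ_20| = 140


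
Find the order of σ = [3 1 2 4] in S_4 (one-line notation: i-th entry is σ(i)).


Cycle decomposition: (1 3 2)
Cycle lengths: 3
Order = lcm(3) = 3

ord(σ) = 3


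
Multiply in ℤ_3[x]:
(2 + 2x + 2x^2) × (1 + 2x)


Expand and collect like terms; reduce coefficients mod 3:
x^0: 2·1 = 2 ≡ 2 (mod 3)
x^1: 2·2 + 2·1 = 6 ≡ 0 (mod 3)
x^2: 2·2 + 2·1 = 6 ≡ 0 (mod 3)
x^3: 2·2 = 4 ≡ 1 (mod 3)
Result: 2 + x^3

f · g = 2 + x^3


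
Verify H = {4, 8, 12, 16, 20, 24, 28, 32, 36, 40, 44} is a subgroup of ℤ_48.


Subgroup test for H = {4, 8, 12, 16, 20, 24, 28, 32, 36, 40, 44} in (ℤ_48, +):
(1) 0 ∈ H? No
(2) Closure: for all a,b ∈ H, (a+b) mod 48 ∈ H? No  [counterexample: 4 + 44 = 0 ∉ H]
(3) Inverses: for all a ∈ H, -a mod 48 ∈ H? Yes

No, H is not a subgroup of ℤ_48


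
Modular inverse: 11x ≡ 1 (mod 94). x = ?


Use the extended Euclidean algorithm to write 1 = 11·s + 94·t; then s mod 94 is the inverse.
Euclidean algorithm:
  11 = 0·94 + 11
  94 = 8·11 + 6
  11 = 1·6 + 5
  6 = 1·5 + 1
  5 = 5·1 + 0
gcd(11,94) = 1
Back-substitution gives: 11·(-17) + 94·(2) = 1
So 11⁻¹ ≡ -17 ≡ 77 (mod 94)
Check: 11 × 77 = 847 ≡ 1 (mod 94) ✓

11⁻¹ ≡ 77 (mod 94)


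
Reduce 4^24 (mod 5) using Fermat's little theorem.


Fermat's little theorem: if p is prime and gcd(a,p)=1, then a^(p-1) ≡ 1 (mod p)
p = 5 is prime, gcd(4,5) = 1
Reduce exponent: 24 mod 4 = 0
So 4^24 ≡ 4^0 (mod 5)
4^0 = 1

4^24 ≡ 1 (mod 5)


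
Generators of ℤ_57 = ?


g generates ℤ_n iff gcd(g,n) = 1
Prime factors of 57: 3, 19
Generators are g ∈ {1,...,56} not divisible by any of these primes.
Generators: {1, 2, 4, 5, 7, 8, 10, 11, 13, 14, 16, 17, 20, 22, 23, 25, 26, 28, 29, 31, 32, 34, 35, 37, 40, 41, 43, 44, 46, 47, 49, 50, 52, 53, 55, 56}
Number of generators = φ(57) = 36

Generators of ℤ_57 = {1, 2, 4, 5, 7, 8, 10, 11, 13, 14, 16, 17, 20, 22, 23, 25, 26, 28, 29, 31, 32, 34, 35, 37, 40, 41, 43, 44, 46, 47, 49, 50, 52, 53, 55, 56}


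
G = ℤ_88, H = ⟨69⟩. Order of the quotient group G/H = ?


|⟨69⟩| = n / gcd(69, 88) = 88 / 1 = 88
H is normal (ℤ_88 is abelian).
|G/H| = |G| / |H| = 88 / 88 = 1

|G/H| = 1


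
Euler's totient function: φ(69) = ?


Factor n: 69 = 3 × 23
φ(n) = n · ∏(1 - 1/p) over distinct primes p | n
φ(69) = 69 · (1 - 1/3) · (1 - 1/23) = 44

φ(69) = 44


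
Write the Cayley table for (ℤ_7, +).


Elements: {0, 1, 2, 3, 4, 5, 6}
Operation: addition mod 7
Entry (a, b) = (a + b) mod 7

Cayley table:
  | 0 | 1 | 2 | 3 | 4 | 5 | 6
0 | 0 | 1 | 2 | 3 | 4 | 5 | 6
1 | 1 | 2 | 3 | 4 | 5 | 6 | 0
2 | 2 | 3 | 4 | 5 | 6 | 0 | 1
3 | 3 | 4 | 5 | 6 | 0 | 1 | 2
4 | 4 | 5 | 6 | 0 | 1 | 2 | 3
5 | 5 | 6 | 0 | 1 | 2 | 3 | 4
6 | 6 | 0 | 1 | 2 | 3 | 4 | 5


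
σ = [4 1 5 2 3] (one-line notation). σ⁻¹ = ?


To find σ⁻¹, swap domain and range:
σ(1) = 4 → σ⁻¹(4) = 1
σ(2) = 1 → σ⁻¹(1) = 2
σ(3) = 5 → σ⁻¹(5) = 3
σ(4) = 2 → σ⁻¹(2) = 4
σ(5) = 3 → σ⁻¹(3) = 5

σ⁻¹ = [2 4 5 1 3]


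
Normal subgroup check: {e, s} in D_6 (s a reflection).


H = {e, s} in D_6 (s a reflection)
r·s·r⁻¹ = sr⁻² ≠ s for n ≥ 3, so {e, s} is not closed under conjugation

No, not a normal subgroup


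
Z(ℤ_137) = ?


Z(G) = {g ∈ G | gx = xg for all x ∈ G}
ℤ_137 is abelian, so Z(G) = G

Z(ℤ_137) = ℤ_137


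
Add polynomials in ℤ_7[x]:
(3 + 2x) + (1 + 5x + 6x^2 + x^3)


Add coefficients mod 7:
x^0: 3 + 1 = 4 (mod 7)
x^1: 2 + 5 = 0 (mod 7)
x^2: 0 + 6 = 6 (mod 7)
x^3: 0 + 1 = 1 (mod 7)
Result: 4 + 6x^2 + x^3

f + g = 4 + 6x^2 + x^3


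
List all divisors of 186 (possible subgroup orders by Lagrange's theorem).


Lagrange's theorem: |H| divides |G|
|G| = 186
Divisors of 186: 1, 2, 3, 6, 31, 62, 93, 186

Possible subgroup orders: {1, 2, 3, 6, 31, 62, 93, 186}


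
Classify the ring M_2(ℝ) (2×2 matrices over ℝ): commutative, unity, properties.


Matrix multiplication is non-commutative for n ≥ 2; the identity matrix I is the unity; singular matrices give zero divisors, so not an integral domain
Commutative: No
Integral domain: No
Has unity: Yes

M_2(ℝ) (2×2 matrices over ℝ): Commutative=No, Unity=Yes


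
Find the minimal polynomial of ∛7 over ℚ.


∛7 satisfies x³ - 7 = 0, irreducible over ℚ (no rational root; 7 is not a perfect cube)

Minimal polynomial: x³ - 7


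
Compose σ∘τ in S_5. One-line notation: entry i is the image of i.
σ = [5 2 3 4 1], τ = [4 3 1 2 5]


σ∘τ: apply τ first, then σ
1 →τ 4 →σ 4
2 →τ 3 →σ 3
3 →τ 1 →σ 5
4 →τ 2 →σ 2
5 →τ 5 →σ 1

σ∘τ = [4 3 5 2 1]


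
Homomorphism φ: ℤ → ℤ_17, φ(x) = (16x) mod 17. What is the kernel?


Kernel = preimage of identity
ker(φ) = {x ∈ ℤ : 16x ≡ 0 (mod 17)}. gcd(16,17) = 1, so 16x ≡ 0 (mod 17) ⟺ x ≡ 0 (mod 17/1 = 17). Hence ker(φ) = 17ℤ

ker(φ) = 17ℤ


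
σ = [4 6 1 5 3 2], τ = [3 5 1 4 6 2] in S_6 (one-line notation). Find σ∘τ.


σ∘τ: apply τ first, then σ
1 →τ 3 →σ 1
2 →τ 5 →σ 3
3 →τ 1 →σ 4
4 →τ 4 →σ 5
5 →τ 6 →σ 2
6 →τ 2 →σ 6

σ∘τ = [1 3 4 5 2 6]


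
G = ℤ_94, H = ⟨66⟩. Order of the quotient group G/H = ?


|⟨66⟩| = n / gcd(66, 94) = 94 / 2 = 47
H is normal (ℤ_94 is abelian).
|G/H| = |G| / |H| = 94 / 47 = 2

|G/H| = 2


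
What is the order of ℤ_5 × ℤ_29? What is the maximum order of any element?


|ℤ_5 × ℤ_29| = 5 × 29 = 145
Max element order = lcm(5,29) = 145
Cyclic? Yes (gcd=1)

|ℤ_5×ℤ_29| = 145, max element order = 145


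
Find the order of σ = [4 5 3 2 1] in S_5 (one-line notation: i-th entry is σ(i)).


Cycle decomposition: (1 4 2 5)
Cycle lengths: 4
Order = lcm(4) = 4

ord(σ) = 4


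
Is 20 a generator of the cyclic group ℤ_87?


g generates ℤ_n iff gcd(g, n) = 1
gcd(20, 87) = 1
Since gcd = 1, 20 is a generator.

Yes, 20 generates ℤ_87


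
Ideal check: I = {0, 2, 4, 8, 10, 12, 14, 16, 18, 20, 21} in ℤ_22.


Check ideal conditions for I = {0, 2, 4, 8, 10, 12, 14, 16, 18, 20, 21} in ℤ_22:
(1) I is an additive subgroup? No
(2) For r ∈ ℤ_22 and a ∈ I: r·a ∈ I? No  [counterexample: r=2, a=14, r·a mod 22 = 6 ∉ I]

No, I is not an ideal of ℤ_22


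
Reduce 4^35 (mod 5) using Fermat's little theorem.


Fermat's little theorem: if p is prime and gcd(a,p)=1, then a^(p-1) ≡ 1 (mod p)
p = 5 is prime, gcd(4,5) = 1
Reduce exponent: 35 mod 4 = 3
So 4^35 ≡ 4^3 (mod 5)
4^3 mod 5 = 4

4^35 ≡ 4 (mod 5)


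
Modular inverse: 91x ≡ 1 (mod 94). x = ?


Use the extended Euclidean algorithm to write 1 = 91·s + 94·t; then s mod 94 is the inverse.
Euclidean algorithm:
  91 = 0·94 + 91
  94 = 1·91 + 3
  91 = 30·3 + 1
  3 = 3·1 + 0
gcd(91,94) = 1
Back-substitution gives: 91·(31) + 94·(-30) = 1
So 91⁻¹ ≡ 31 ≡ 31 (mod 94)
Check: 91 × 31 = 2821 ≡ 1 (mod 94) ✓

91⁻¹ ≡ 31 (mod 94)


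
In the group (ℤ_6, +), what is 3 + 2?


Operation: addition mod 6
3 + 2 = (a + b) mod 6 with a = 3, b = 2

3 + 2 = 5


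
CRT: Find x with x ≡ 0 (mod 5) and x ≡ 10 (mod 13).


m₁ = 5, m₂ = 13, gcd = 1, so CRT applies. M = m₁·m₂ = 65
Let M₁ = M/m₁ = 13, M₂ = M/m₂ = 5
Find y₁ ≡ M₁⁻¹ (mod m₁): 13⁻¹ ≡ 2 (mod 5)
Find y₂ ≡ M₂⁻¹ (mod m₂): 5⁻¹ ≡ 8 (mod 13)
x = a₁·M₁·y₁ + a₂·M₂·y₂ = 0·13·2 + 10·5·8 = 400
Reduce mod 65: x ≡ 10
Check: 10 mod 5 = 0 ✓, 10 mod 13 = 10 ✓

x ≡ 10 (mod 65)


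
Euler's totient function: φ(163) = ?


Factor n: 163 = 163
φ(n) = n · ∏(1 - 1/p) over distinct primes p | n
φ(163) = 163 · (1 - 1/163) = 162

φ(163) = 162


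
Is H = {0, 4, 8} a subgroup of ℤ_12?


Subgroup test for H = {0, 4, 8} in (ℤ_12, +):
(1) 0 ∈ H? Yes
(2) Closure: for all a,b ∈ H, (a+b) mod 12 ∈ H? Yes
(3) Inverses: for all a ∈ H, -a mod 12 ∈ H? Yes

Yes, H is a subgroup of ℤ_12


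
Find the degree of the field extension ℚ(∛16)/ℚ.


∛16 has minimal polynomial x³ - 16 (irreducible over ℚ since 16 is not a perfect cube)

[ℚ(∛16)/ℚ] = 3


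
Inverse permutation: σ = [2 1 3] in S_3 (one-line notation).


To find σ⁻¹, swap domain and range:
σ(1) = 2 → σ⁻¹(2) = 1
σ(2) = 1 → σ⁻¹(1) = 2
σ(3) = 3 → σ⁻¹(3) = 3

σ⁻¹ = [2 1 3]


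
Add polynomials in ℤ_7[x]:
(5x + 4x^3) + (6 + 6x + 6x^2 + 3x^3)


Add coefficients mod 7:
x^0: 0 + 6 = 6 (mod 7)
x^1: 5 + 6 = 4 (mod 7)
x^2: 0 + 6 = 6 (mod 7)
x^3: 4 + 3 = 0 (mod 7)
Result: 6 + 4x + 6x^2

f + g = 6 + 4x + 6x^2


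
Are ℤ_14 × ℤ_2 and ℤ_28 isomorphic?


Comparing ℤ_14 × ℤ_2 and ℤ_28:
gcd(14,2) = 2 ≠ 1. Max element order in ℤ_14×ℤ_2 is lcm(14,2) = 14 < 28, so it has no element of order 28

No, ℤ_14 × ℤ_2 ≇ ℤ_28


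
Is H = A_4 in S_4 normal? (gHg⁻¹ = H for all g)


H = A_4 in S_4
A_4 has index 2 in S_4, and every subgroup of index 2 is normal

Yes, normal subgroup


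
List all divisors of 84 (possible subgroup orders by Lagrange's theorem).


Lagrange's theorem: |H| divides |G|
|G| = 84
Divisors of 84: 1, 2, 3, 4, 6, 7, 12, 14, 21, 28, 42, 84

Possible subgroup orders: {1, 2, 3, 4, 6, 7, 12, 14, 21, 28, 42, 84}


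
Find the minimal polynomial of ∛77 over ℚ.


∛77 satisfies x³ - 77 = 0, irreducible over ℚ (no rational root; 77 is not a perfect cube)

Minimal polynomial: x³ - 77


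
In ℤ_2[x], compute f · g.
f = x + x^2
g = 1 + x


Expand and collect like terms; reduce coefficients mod 2:
x^0: 0·1 = 0 ≡ 0 (mod 2)
x^1: 0·1 + 1·1 = 1 ≡ 1 (mod 2)
x^2: 1·1 + 1·1 = 2 ≡ 0 (mod 2)
x^3: 1·1 = 1 ≡ 1 (mod 2)
Result: x + x^3

f · g = x + x^3


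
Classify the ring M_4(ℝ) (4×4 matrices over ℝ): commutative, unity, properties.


Matrix multiplication is non-commutative for n ≥ 2; the identity matrix I is the unity; singular matrices give zero divisors, so not an integral domain
Commutative: No
Integral domain: No
Has unity: Yes

M_4(ℝ) (4×4 matrices over ℝ): Commutative=No, Unity=Yes


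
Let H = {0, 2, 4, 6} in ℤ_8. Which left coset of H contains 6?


6 + H = {6 + h (mod 8) : h ∈ H}
6+0=6, 6+2=0, 6+4=2, 6+6=4
6 + H = {0, 2, 4, 6} = 0 + H

6 + H = {0, 2, 4, 6}


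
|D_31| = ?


|D_n| = 2n (n rotations and n reflections)
|D_31| = 2×31 = 62

|D_31| = 62


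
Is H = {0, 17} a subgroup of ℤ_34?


Subgroup test for H = {0, 17} in (ℤ_34, +):
(1) 0 ∈ H? Yes
(2) Closure: for all a,b ∈ H, (a+b) mod 34 ∈ H? Yes
(3) Inverses: for all a ∈ H, -a mod 34 ∈ H? Yes

Yes, H is a subgroup of ℤ_34


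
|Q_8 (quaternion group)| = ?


Q_8 = {±1, ±i, ±j, ±k}
|Q_8| = 8

|Q_8 (quaternion group)| = 8


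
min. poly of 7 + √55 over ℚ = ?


Let α = 7 + √55. Then α - 7 = √55, so (α - 7)² = 55, giving α² - 14α - 6 = 0. Degree 2 and α ∉ ℚ, so this is the minimal polynomial.

Minimal polynomial: x² - 14x - 6


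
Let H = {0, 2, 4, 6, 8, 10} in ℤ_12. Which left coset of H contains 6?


6 + H = {6 + h (mod 12) : h ∈ H}
6+0=6, 6+2=8, 6+4=10, 6+6=0, 6+8=2, 6+10=4
6 + H = {0, 2, 4, 6, 8, 10} = 0 + H

6 + H = {0, 2, 4, 6, 8, 10}


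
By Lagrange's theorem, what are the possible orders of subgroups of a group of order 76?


Lagrange's theorem: |H| divides |G|
|G| = 76
Divisors of 76: 1, 2, 4, 19, 38, 76

Possible subgroup orders: {1, 2, 4, 19, 38, 76}


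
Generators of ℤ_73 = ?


g generates ℤ_n iff gcd(g,n) = 1
Prime factors of 73: 73
Generators are g ∈ {1,...,72} not divisible by any of these primes.
Generators: {1, 2, 3, 4, 5, 6, 7, 8, 9, 10, 11, 12, 13, 14, 15, 16, 17, 18, 19, 20, 21, 22, 23, 24, 25, 26, 27, 28, 29, 30, 31, 32, 33, 34, 35, 36, 37, 38, 39, 40, 41, 42, 43, 44, 45, 46, 47, 48, 49, 50, 51, 52, 53, 54, 55, 56, 57, 58, 59, 60, 61, 62, 63, 64, 65, 66, 67, 68, 69, 70, 71, 72}
Number of generators = φ(73) = 72

Generators of ℤ_73 = {1, 2, 3, 4, 5, 6, 7, 8, 9, 10, 11, 12, 13, 14, 15, 16, 17, 18, 19, 20, 21, 22, 23, 24, 25, 26, 27, 28, 29, 30, 31, 32, 33, 34, 35, 36, 37, 38, 39, 40, 41, 42, 43, 44, 45, 46, 47, 48, 49, 50, 51, 52, 53, 54, 55, 56, 57, 58, 59, 60, 61, 62, 63, 64, 65, 66, 67, 68, 69, 70, 71, 72}


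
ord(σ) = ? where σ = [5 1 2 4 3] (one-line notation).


Cycle decomposition: (1 5 3 2)
Cycle lengths: 4
Order = lcm(4) = 4

ord(σ) = 4


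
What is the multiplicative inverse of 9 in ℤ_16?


Use the extended Euclidean algorithm to write 1 = 9·s + 16·t; then s mod 16 is the inverse.
Euclidean algorithm:
  9 = 0·16 + 9
  16 = 1·9 + 7
  9 = 1·7 + 2
  7 = 3·2 + 1
  2 = 2·1 + 0
gcd(9,16) = 1
Back-substitution gives: 9·(-7) + 16·(4) = 1
So 9⁻¹ ≡ -7 ≡ 9 (mod 16)
Check: 9 × 9 = 81 ≡ 1 (mod 16) ✓

9⁻¹ ≡ 9 (mod 16)


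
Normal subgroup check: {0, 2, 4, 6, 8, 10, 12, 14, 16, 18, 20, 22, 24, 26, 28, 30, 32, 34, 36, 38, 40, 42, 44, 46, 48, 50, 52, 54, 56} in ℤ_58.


H = {0, 2, 4, 6, 8, 10, 12, 14, 16, 18, 20, 22, 24, 26, 28, 30, 32, 34, 36, 38, 40, 42, 44, 46, 48, 50, 52, 54, 56} in ℤ_58
ℤ_58 is abelian; every subgroup of an abelian group is normal

Yes, normal subgroup


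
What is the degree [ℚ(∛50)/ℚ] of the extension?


∛50 has minimal polynomial x³ - 50 (irreducible over ℚ since 50 is not a perfect cube)

[ℚ(∛50)/ℚ] = 3


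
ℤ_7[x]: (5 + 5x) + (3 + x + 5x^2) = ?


Add coefficients mod 7:
x^0: 5 + 3 = 1 (mod 7)
x^1: 5 + 1 = 6 (mod 7)
x^2: 0 + 5 = 5 (mod 7)
Result: 1 + 6x + 5x^2

f + g = 1 + 6x + 5x^2


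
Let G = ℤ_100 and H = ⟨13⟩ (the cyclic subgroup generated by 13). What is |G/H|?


|⟨13⟩| = n / gcd(13, 100) = 100 / 1 = 100
H is normal (ℤ_100 is abelian).
|G/H| = |G| / |H| = 100 / 100 = 1

|G/H| = 1


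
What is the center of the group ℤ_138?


Z(G) = {g ∈ G | gx = xg for all x ∈ G}
ℤ_138 is abelian, so Z(G) = G

Z(ℤ_138) = ℤ_138


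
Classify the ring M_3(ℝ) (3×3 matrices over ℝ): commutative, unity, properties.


Matrix multiplication is non-commutative for n ≥ 2; the identity matrix I is the unity; singular matrices give zero divisors, so not an integral domain
Commutative: No
Integral domain: No
Has unity: Yes

M_3(ℝ) (3×3 matrices over ℝ): Commutative=No, Unity=Yes


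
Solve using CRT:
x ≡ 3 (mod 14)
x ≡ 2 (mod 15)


m₁ = 14, m₂ = 15, gcd = 1, so CRT applies. M = m₁·m₂ = 210
Let M₁ = M/m₁ = 15, M₂ = M/m₂ = 14
Find y₁ ≡ M₁⁻¹ (mod m₁): 15⁻¹ ≡ 1 (mod 14)
Find y₂ ≡ M₂⁻¹ (mod m₂): 14⁻¹ ≡ 14 (mod 15)
x = a₁·M₁·y₁ + a₂·M₂·y₂ = 3·15·1 + 2·14·14 = 437
Reduce mod 210: x ≡ 17
Check: 17 mod 14 = 3 ✓, 17 mod 15 = 2 ✓

x ≡ 17 (mod 210)


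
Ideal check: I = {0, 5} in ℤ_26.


Check ideal conditions for I = {0, 5} in ℤ_26:
(1) I is an additive subgroup? No
(2) For r ∈ ℤ_26 and a ∈ I: r·a ∈ I? No  [counterexample: r=2, a=5, r·a mod 26 = 10 ∉ I]

No, I is not an ideal of ℤ_26


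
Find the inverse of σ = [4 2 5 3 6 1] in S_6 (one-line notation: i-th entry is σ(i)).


To find σ⁻¹, swap domain and range:
σ(1) = 4 → σ⁻¹(4) = 1
σ(2) = 2 → σ⁻¹(2) = 2
σ(3) = 5 → σ⁻¹(5) = 3
σ(4) = 3 → σ⁻¹(3) = 4
σ(5) = 6 → σ⁻¹(6) = 5
σ(6) = 1 → σ⁻¹(1) = 6

σ⁻¹ = [6 2 4 1 3 5]


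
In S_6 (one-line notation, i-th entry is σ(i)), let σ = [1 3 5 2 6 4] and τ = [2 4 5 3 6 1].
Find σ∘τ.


σ∘τ: apply τ first, then σ
1 →τ 2 →σ 3
2 →τ 4 →σ 2
3 →τ 5 →σ 6
4 →τ 3 →σ 5
5 →τ 6 →σ 4
6 →τ 1 →σ 1

σ∘τ = [3 2 6 5 4 1]


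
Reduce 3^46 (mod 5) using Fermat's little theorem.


Fermat's little theorem: if p is prime and gcd(a,p)=1, then a^(p-1) ≡ 1 (mod p)
p = 5 is prime, gcd(3,5) = 1
Reduce exponent: 46 mod 4 = 2
So 3^46 ≡ 3^2 (mod 5)
3^2 mod 5 = 4

3^46 ≡ 4 (mod 5)


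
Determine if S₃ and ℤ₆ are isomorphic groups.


Comparing S₃ and ℤ₆:
S₃ is non-abelian, ℤ₆ is abelian

No, S₃ ≇ ℤ₆


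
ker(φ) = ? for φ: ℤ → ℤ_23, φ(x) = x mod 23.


Kernel = preimage of identity
ker(φ) = {x ∈ ℤ : x ≡ 0 (mod 23)} = 23ℤ = {0, ±23, ±46, ...}

ker(φ) = 23ℤ


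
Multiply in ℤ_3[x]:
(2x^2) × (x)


Expand and collect like terms; reduce coefficients mod 3:
x^0: 0·0 = 0 ≡ 0 (mod 3)
x^1: 0·1 + 0·0 = 0 ≡ 0 (mod 3)
x^2: 0·1 + 2·0 = 0 ≡ 0 (mod 3)
x^3: 2·1 = 2 ≡ 2 (mod 3)
Result: 2x^3

f · g = 2x^3


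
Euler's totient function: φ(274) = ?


Factor n: 274 = 2 × 137
φ(n) = n · ∏(1 - 1/p) over distinct primes p | n
φ(274) = 274 · (1 - 1/2) · (1 - 1/137) = 136

φ(274) = 136


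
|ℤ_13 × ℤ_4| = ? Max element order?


|ℤ_13 × ℤ_4| = 13 × 4 = 52
Max element order = lcm(13,4) = 52
Cyclic? Yes (gcd=1)

|ℤ_13×ℤ_4| = 52, max element order = 52


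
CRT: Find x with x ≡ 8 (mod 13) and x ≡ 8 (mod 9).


m₁ = 13, m₂ = 9, gcd = 1, so CRT applies. M = m₁·m₂ = 117
Let M₁ = M/m₁ = 9, M₂ = M/m₂ = 13
Find y₁ ≡ M₁⁻¹ (mod m₁): 9⁻¹ ≡ 3 (mod 13)
Find y₂ ≡ M₂⁻¹ (mod m₂): 13⁻¹ ≡ 7 (mod 9)
x = a₁·M₁·y₁ + a₂·M₂·y₂ = 8·9·3 + 8·13·7 = 944
Reduce mod 117: x ≡ 8
Check: 8 mod 13 = 8 ✓, 8 mod 9 = 8 ✓

x ≡ 8 (mod 117)


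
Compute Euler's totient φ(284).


Factor n: 284 = 2^2 × 71
φ(n) = n · ∏(1 - 1/p) over distinct primes p | n
φ(284) = 284 · (1 - 1/2) · (1 - 1/71) = 140

φ(284) = 140


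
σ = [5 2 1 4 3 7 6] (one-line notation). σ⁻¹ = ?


To find σ⁻¹, swap domain and range:
σ(1) = 5 → σ⁻¹(5) = 1
σ(2) = 2 → σ⁻¹(2) = 2
σ(3) = 1 → σ⁻¹(1) = 3
σ(4) = 4 → σ⁻¹(4) = 4
σ(5) = 3 → σ⁻¹(3) = 5
σ(6) = 7 → σ⁻¹(7) = 6
σ(7) = 6 → σ⁻¹(6) = 7

σ⁻¹ = [3 2 5 4 1 7 6]


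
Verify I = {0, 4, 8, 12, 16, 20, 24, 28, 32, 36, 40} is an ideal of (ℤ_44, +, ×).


Check ideal conditions for I = {0, 4, 8, 12, 16, 20, 24, 28, 32, 36, 40} in ℤ_44:
(1) I is an additive subgroup? Yes
(2) For r ∈ ℤ_44 and a ∈ I: r·a ∈ I? Yes

Yes, I is an ideal of ℤ_44


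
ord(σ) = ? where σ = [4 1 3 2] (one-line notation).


Cycle decomposition: (1 4 2)
Cycle lengths: 3
Order = lcm(3) = 3

ord(σ) = 3


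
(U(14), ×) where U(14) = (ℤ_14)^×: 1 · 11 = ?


Operation: multiplication mod 14
1 · 11 = (a × b) mod 14 with a = 1, b = 11

1 · 11 = 11


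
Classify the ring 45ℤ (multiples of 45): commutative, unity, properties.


45ℤ is a commutative ring under +,× but has no multiplicative identity (1 ∉ 45ℤ); it has no zero divisors, but without unity it is not an integral domain
Commutative: Yes
Integral domain: No
Has unity: No

45ℤ (multiples of 45): Commutative=Yes, Unity=No


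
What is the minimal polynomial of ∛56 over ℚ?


∛56 satisfies x³ - 56 = 0, irreducible over ℚ (no rational root; 56 is not a perfect cube)

Minimal polynomial: x³ - 56


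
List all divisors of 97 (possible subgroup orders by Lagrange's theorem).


Lagrange's theorem: |H| divides |G|
|G| = 97
Divisors of 97: 1, 97

Possible subgroup orders: {1, 97}


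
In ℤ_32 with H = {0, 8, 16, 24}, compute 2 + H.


2 + H = {2 + h (mod 32) : h ∈ H}
2+0=2, 2+8=10, 2+16=18, 2+24=26

2 + H = {2, 10, 18, 26}


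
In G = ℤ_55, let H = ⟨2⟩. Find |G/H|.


|⟨2⟩| = n / gcd(2, 55) = 55 / 1 = 55
H is normal (ℤ_55 is abelian).
|G/H| = |G| / |H| = 55 / 55 = 1

|G/H| = 1


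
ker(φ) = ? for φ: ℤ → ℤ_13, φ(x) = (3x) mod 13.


Kernel = preimage of identity
ker(φ) = {x ∈ ℤ : 3x ≡ 0 (mod 13)}. gcd(3,13) = 1, so 3x ≡ 0 (mod 13) ⟺ x ≡ 0 (mod 13/1 = 13). Hence ker(φ) = 13ℤ

ker(φ) = 13ℤ


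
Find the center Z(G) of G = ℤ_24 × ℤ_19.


Z(G) = {g ∈ G | gx = xg for all x ∈ G}
Direct product of abelian groups is abelian, so Z(G) = G

Z(ℤ_24 × ℤ_19) = ℤ_24 × ℤ_19


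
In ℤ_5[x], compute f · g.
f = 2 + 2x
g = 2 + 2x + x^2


Expand and collect like terms; reduce coefficients mod 5:
x^0: 2·2 = 4 ≡ 4 (mod 5)
x^1: 2·2 + 2·2 = 8 ≡ 3 (mod 5)
x^2: 2·1 + 2·2 = 6 ≡ 1 (mod 5)
x^3: 2·1 = 2 ≡ 2 (mod 5)
Result: 4 + 3x + x^2 + 2x^3

f · g = 4 + 3x + x^2 + 2x^3


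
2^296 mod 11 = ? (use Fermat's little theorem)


Fermat's little theorem: if p is prime and gcd(a,p)=1, then a^(p-1) ≡ 1 (mod p)
p = 11 is prime, gcd(2,11) = 1
Reduce exponent: 296 mod 10 = 6
So 2^296 ≡ 2^6 (mod 11)
2^6 mod 11 = 9

2^296 ≡ 9 (mod 11)


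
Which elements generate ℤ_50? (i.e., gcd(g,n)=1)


g generates ℤ_n iff gcd(g,n) = 1
Prime factors of 50: 2, 5
Generators are g ∈ {1,...,49} not divisible by any of these primes.
Generators: {1, 3, 7, 9, 11, 13, 17, 19, 21, 23, 27, 29, 31, 33, 37, 39, 41, 43, 47, 49}
Number of generators = φ(50) = 20

Generators of ℤ_50 = {1, 3, 7, 9, 11, 13, 17, 19, 21, 23, 27, 29, 31, 33, 37, 39, 41, 43, 47, 49}


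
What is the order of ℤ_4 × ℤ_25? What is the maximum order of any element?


|ℤ_4 × ℤ_25| = 4 × 25 = 100
Max element order = lcm(4,25) = 100
Cyclic? Yes (gcd=1)

|ℤ_4×ℤ_25| = 100, max element order = 100


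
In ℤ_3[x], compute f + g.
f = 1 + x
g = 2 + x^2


Add coefficients mod 3:
x^0: 1 + 2 = 0 (mod 3)
x^1: 1 + 0 = 1 (mod 3)
x^2: 0 + 1 = 1 (mod 3)
Result: x + x^2

f + g = x + x^2


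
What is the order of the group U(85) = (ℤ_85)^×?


U(n) is the group of units mod n; |U(n)| = φ(n)
|U(85)| = φ(85) = 64

|U(85) = (ℤ_85)^×| = 64


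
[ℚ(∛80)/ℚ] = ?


∛80 has minimal polynomial x³ - 80 (irreducible over ℚ since 80 is not a perfect cube)

[ℚ(∛80)/ℚ] = 3


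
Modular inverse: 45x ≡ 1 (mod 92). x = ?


Use the extended Euclidean algorithm to write 1 = 45·s + 92·t; then s mod 92 is the inverse.
Euclidean algorithm:
  45 = 0·92 + 45
  92 = 2·45 + 2
  45 = 22·2 + 1
  2 = 2·1 + 0
gcd(45,92) = 1
Back-substitution gives: 45·(45) + 92·(-22) = 1
So 45⁻¹ ≡ 45 ≡ 45 (mod 92)
Check: 45 × 45 = 2025 ≡ 1 (mod 92) ✓

45⁻¹ ≡ 45 (mod 92)


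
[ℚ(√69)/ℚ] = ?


√69 has minimal polynomial x² - 69 (irreducible over ℚ since 69 is squarefree)

[ℚ(√69)/ℚ] = 2


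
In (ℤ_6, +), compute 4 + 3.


Operation: addition mod 6
4 + 3 = (a + b) mod 6 with a = 4, b = 3

4 + 3 = 1


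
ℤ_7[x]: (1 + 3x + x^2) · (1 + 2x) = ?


Expand and collect like terms; reduce coefficients mod 7:
x^0: 1·1 = 1 ≡ 1 (mod 7)
x^1: 1·2 + 3·1 = 5 ≡ 5 (mod 7)
x^2: 3·2 + 1·1 = 7 ≡ 0 (mod 7)
x^3: 1·2 = 2 ≡ 2 (mod 7)
Result: 1 + 5x + 2x^3

f · g = 1 + 5x + 2x^3


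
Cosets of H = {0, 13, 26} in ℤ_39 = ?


H = {0, 13, 26}, |H| = 3
Number of cosets = |G|/|H| = 39/3 = 13
0 + H = {0, 13, 26}
1 + H = {1, 14, 27}
2 + H = {2, 15, 28}
3 + H = {3, 16, 29}
4 + H = {4, 17, 30}
5 + H = {5, 18, 31}
6 + H = {6, 19, 32}
7 + H = {7, 20, 33}
8 + H = {8, 21, 34}
9 + H = {9, 22, 35}
10 + H = {10, 23, 36}
11 + H = {11, 24, 37}
12 + H = {12, 25, 38}

Cosets: 0+H={0,13,26}; 1+H={1,14,27}; 2+H={2,15,28}; 3+H={3,16,29}; 4+H={4,17,30}; 5+H={5,18,31}; 6+H={6,19,32}; 7+H={7,20,33}; 8+H={8,21,34}; 9+H={9,22,35}; 10+H={10,23,36}; 11+H={11,24,37}; 12+H={12,25,38}


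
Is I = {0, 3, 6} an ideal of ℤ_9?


Check ideal conditions for I = {0, 3, 6} in ℤ_9:
(1) I is an additive subgroup? Yes
(2) For r ∈ ℤ_9 and a ∈ I: r·a ∈ I? Yes

Yes, I is an ideal of ℤ_9


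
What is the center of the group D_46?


Z(G) = {g ∈ G | gx = xg for all x ∈ G}
For even n, Z(D_n) = {e, r^(n/2)}: the 180° rotation r^23 commutes with every reflection and rotation

Z(D_46) = {e, r^23}


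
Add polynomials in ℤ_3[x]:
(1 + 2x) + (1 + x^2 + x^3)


Add coefficients mod 3:
x^0: 1 + 1 = 2 (mod 3)
x^1: 2 + 0 = 2 (mod 3)
x^2: 0 + 1 = 1 (mod 3)
x^3: 0 + 1 = 1 (mod 3)
Result: 2 + 2x + x^2 + x^3

f + g = 2 + 2x + x^2 + x^3


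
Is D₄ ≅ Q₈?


Comparing D₄ and Q₈:
D₄ has 5 elements of order 2; Q₈ has only 1

No, D₄ ≇ Q₈


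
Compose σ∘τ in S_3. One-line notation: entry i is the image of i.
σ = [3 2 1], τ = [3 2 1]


σ∘τ: apply τ first, then σ
1 →τ 3 →σ 1
2 →τ 2 →σ 2
3 →τ 1 →σ 3

σ∘τ = [1 2 3]


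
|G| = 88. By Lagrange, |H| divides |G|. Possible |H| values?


Lagrange's theorem: |H| divides |G|
|G| = 88
Divisors of 88: 1, 2, 4, 8, 11, 22, 44, 88

Possible subgroup orders: {1, 2, 4, 8, 11, 22, 44, 88}


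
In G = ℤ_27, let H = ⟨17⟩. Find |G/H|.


|⟨17⟩| = n / gcd(17, 27) = 27 / 1 = 27
H is normal (ℤ_27 is abelian).
|G/H| = |G| / |H| = 27 / 27 = 1

|G/H| = 1


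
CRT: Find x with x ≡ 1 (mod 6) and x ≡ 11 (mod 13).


m₁ = 6, m₂ = 13, gcd = 1, so CRT applies. M = m₁·m₂ = 78
Let M₁ = M/m₁ = 13, M₂ = M/m₂ = 6
Find y₁ ≡ M₁⁻¹ (mod m₁): 13⁻¹ ≡ 1 (mod 6)
Find y₂ ≡ M₂⁻¹ (mod m₂): 6⁻¹ ≡ 11 (mod 13)
x = a₁·M₁·y₁ + a₂·M₂·y₂ = 1·13·1 + 11·6·11 = 739
Reduce mod 78: x ≡ 37
Check: 37 mod 6 = 1 ✓, 37 mod 13 = 11 ✓

x ≡ 37 (mod 78)


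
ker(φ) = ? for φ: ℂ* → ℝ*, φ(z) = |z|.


Kernel = preimage of identity
ker(φ) = {z ∈ ℂ* | |z| = 1} = unit circle S¹

ker(φ) = S¹ (unit circle)


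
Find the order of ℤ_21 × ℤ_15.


|A × B| = |A| · |B|
|ℤ_21 × ℤ_15| = 21 × 15 = 315

|ℤ_21 × ℤ_15| = 315


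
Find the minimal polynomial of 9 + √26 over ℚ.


Let α = 9 + √26. Then α - 9 = √26, so (α - 9)² = 26, giving α² - 18α + 55 = 0. Degree 2 and α ∉ ℚ, so this is the minimal polynomial.

Minimal polynomial: x² - 18x + 55


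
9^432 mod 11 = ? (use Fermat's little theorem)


Fermat's little theorem: if p is prime and gcd(a,p)=1, then a^(p-1) ≡ 1 (mod p)
p = 11 is prime, gcd(9,11) = 1
Reduce exponent: 432 mod 10 = 2
So 9^432 ≡ 9^2 (mod 11)
9^2 mod 11 = 4

9^432 ≡ 4 (mod 11)


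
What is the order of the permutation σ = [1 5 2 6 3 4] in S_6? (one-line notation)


Cycle decomposition: (2 5 3) (4 6)
Cycle lengths: 3, 2
Order = lcm(3, 2) = 6

ord(σ) = 6


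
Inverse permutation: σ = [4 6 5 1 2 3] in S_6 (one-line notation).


To find σ⁻¹, swap domain and range:
σ(1) = 4 → σ⁻¹(4) = 1
σ(2) = 6 → σ⁻¹(6) = 2
σ(3) = 5 → σ⁻¹(5) = 3
σ(4) = 1 → σ⁻¹(1) = 4
σ(5) = 2 → σ⁻¹(2) = 5
σ(6) = 3 → σ⁻¹(3) = 6

σ⁻¹ = [4 5 6 1 3 2]


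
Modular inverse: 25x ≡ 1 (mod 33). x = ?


Use the extended Euclidean algorithm to write 1 = 25·s + 33·t; then s mod 33 is the inverse.
Euclidean algorithm:
  25 = 0·33 + 25
  33 = 1·25 + 8
  25 = 3·8 + 1
  8 = 8·1 + 0
gcd(25,33) = 1
Back-substitution gives: 25·(4) + 33·(-3) = 1
So 25⁻¹ ≡ 4 ≡ 4 (mod 33)
Check: 25 × 4 = 100 ≡ 1 (mod 33) ✓

25⁻¹ ≡ 4 (mod 33)


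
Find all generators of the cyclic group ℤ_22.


g generates ℤ_n iff gcd(g,n) = 1
Prime factors of 22: 2, 11
Generators are g ∈ {1,...,21} not divisible by any of these primes.
Generators: {1, 3, 5, 7, 9, 13, 15, 17, 19, 21}
Number of generators = φ(22) = 10

Generators of ℤ_22 = {1, 3, 5, 7, 9, 13, 15, 17, 19, 21}


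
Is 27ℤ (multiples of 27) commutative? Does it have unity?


27ℤ is a commutative ring under +,× but has no multiplicative identity (1 ∉ 27ℤ); it has no zero divisors, but without unity it is not an integral domain
Commutative: Yes
Integral domain: No
Has unity: No

27ℤ (multiples of 27): Commutative=Yes, Unity=No


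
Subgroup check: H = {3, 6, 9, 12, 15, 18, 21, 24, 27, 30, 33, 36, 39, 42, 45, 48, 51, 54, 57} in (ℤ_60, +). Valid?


Subgroup test for H = {3, 6, 9, 12, 15, 18, 21, 24, 27, 30, 33, 36, 39, 42, 45, 48, 51, 54, 57} in (ℤ_60, +):
(1) 0 ∈ H? No
(2) Closure: for all a,b ∈ H, (a+b) mod 60 ∈ H? No  [counterexample: 3 + 57 = 0 ∉ H]
(3) Inverses: for all a ∈ H, -a mod 60 ∈ H? Yes

No, H is not a subgroup of ℤ_60
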